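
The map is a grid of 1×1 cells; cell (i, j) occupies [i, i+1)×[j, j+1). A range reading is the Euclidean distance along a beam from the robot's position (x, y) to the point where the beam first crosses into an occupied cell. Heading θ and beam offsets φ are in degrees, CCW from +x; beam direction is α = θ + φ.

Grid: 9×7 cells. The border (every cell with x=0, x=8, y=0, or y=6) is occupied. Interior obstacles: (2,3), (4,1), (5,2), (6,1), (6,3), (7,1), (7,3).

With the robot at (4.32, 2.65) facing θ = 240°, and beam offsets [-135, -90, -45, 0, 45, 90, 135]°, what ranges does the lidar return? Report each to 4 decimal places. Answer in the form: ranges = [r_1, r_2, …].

beam 1: φ=-135°, α=105°
  dir = (cos 105°, sin 105°) = (-0.2588, 0.9659); from cell (4,2)
  next x-line at t=1.2364, next y-line at t=0.3623; Δt_x=3.8637, Δt_y=1.0353
    y: enter (4,3) at t=0.3623
    x: enter (3,3) at t=1.2364
    y: enter (3,4) at t=1.3976
    y: enter (3,5) at t=2.4329
    y: enter (3,6) at t=3.4682 ← occupied
  → r_1 = 3.4682
beam 2: φ=-90°, α=150°
  dir = (cos 150°, sin 150°) = (-0.8660, 0.5000); from cell (4,2)
  next x-line at t=0.3695, next y-line at t=0.7000; Δt_x=1.1547, Δt_y=2.0000
    x: enter (3,2) at t=0.3695
    y: enter (3,3) at t=0.7000
    x: enter (2,3) at t=1.5242 ← occupied
  → r_2 = 1.5242
beam 3: φ=-45°, α=195°
  dir = (cos 195°, sin 195°) = (-0.9659, -0.2588); from cell (4,2)
  next x-line at t=0.3313, next y-line at t=2.5114; Δt_x=1.0353, Δt_y=3.8637
    x: enter (3,2) at t=0.3313
    x: enter (2,2) at t=1.3666
    x: enter (1,2) at t=2.4018
    y: enter (1,1) at t=2.5114
    x: enter (0,1) at t=3.4371 ← occupied
  → r_3 = 3.4371
beam 4: φ=0°, α=240°
  dir = (cos 240°, sin 240°) = (-0.5000, -0.8660); from cell (4,2)
  next x-line at t=0.6400, next y-line at t=0.7506; Δt_x=2.0000, Δt_y=1.1547
    x: enter (3,2) at t=0.6400
    y: enter (3,1) at t=0.7506
    y: enter (3,0) at t=1.9053 ← occupied
  → r_4 = 1.9053
beam 5: φ=45°, α=285°
  dir = (cos 285°, sin 285°) = (0.2588, -0.9659); from cell (4,2)
  next x-line at t=2.6273, next y-line at t=0.6729; Δt_x=3.8637, Δt_y=1.0353
    y: enter (4,1) at t=0.6729 ← occupied
  → r_5 = 0.6729
beam 6: φ=90°, α=330°
  dir = (cos 330°, sin 330°) = (0.8660, -0.5000); from cell (4,2)
  next x-line at t=0.7852, next y-line at t=1.3000; Δt_x=1.1547, Δt_y=2.0000
    x: enter (5,2) at t=0.7852 ← occupied
  → r_6 = 0.7852
beam 7: φ=135°, α=15°
  dir = (cos 15°, sin 15°) = (0.9659, 0.2588); from cell (4,2)
  next x-line at t=0.7040, next y-line at t=1.3523; Δt_x=1.0353, Δt_y=3.8637
    x: enter (5,2) at t=0.7040 ← occupied
  → r_7 = 0.7040

ranges = [3.4682, 1.5242, 3.4371, 1.9053, 0.6729, 0.7852, 0.7040]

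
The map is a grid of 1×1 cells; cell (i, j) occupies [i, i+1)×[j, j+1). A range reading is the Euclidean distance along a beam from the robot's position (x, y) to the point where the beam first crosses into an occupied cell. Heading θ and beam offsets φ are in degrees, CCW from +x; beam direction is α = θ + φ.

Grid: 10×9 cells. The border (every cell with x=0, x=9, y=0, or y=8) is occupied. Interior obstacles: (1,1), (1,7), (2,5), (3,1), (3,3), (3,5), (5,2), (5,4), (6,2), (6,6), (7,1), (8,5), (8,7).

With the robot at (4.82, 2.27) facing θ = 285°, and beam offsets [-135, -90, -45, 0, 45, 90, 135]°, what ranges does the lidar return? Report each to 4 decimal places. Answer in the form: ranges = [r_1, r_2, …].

beam 1: φ=-135°, α=150°
  dir = (cos 150°, sin 150°) = (-0.8660, 0.5000); from cell (4,2)
  next x-line at t=0.9469, next y-line at t=1.4600; Δt_x=1.1547, Δt_y=2.0000
    x: enter (3,2) at t=0.9469
    y: enter (3,3) at t=1.4600 ← occupied
  → r_1 = 1.4600
beam 2: φ=-90°, α=195°
  dir = (cos 195°, sin 195°) = (-0.9659, -0.2588); from cell (4,2)
  next x-line at t=0.8489, next y-line at t=1.0432; Δt_x=1.0353, Δt_y=3.8637
    x: enter (3,2) at t=0.8489
    y: enter (3,1) at t=1.0432 ← occupied
  → r_2 = 1.0432
beam 3: φ=-45°, α=240°
  dir = (cos 240°, sin 240°) = (-0.5000, -0.8660); from cell (4,2)
  next x-line at t=1.6400, next y-line at t=0.3118; Δt_x=2.0000, Δt_y=1.1547
    y: enter (4,1) at t=0.3118
    y: enter (4,0) at t=1.4665 ← occupied
  → r_3 = 1.4665
beam 4: φ=0°, α=285°
  dir = (cos 285°, sin 285°) = (0.2588, -0.9659); from cell (4,2)
  next x-line at t=0.6955, next y-line at t=0.2795; Δt_x=3.8637, Δt_y=1.0353
    y: enter (4,1) at t=0.2795
    x: enter (5,1) at t=0.6955
    y: enter (5,0) at t=1.3148 ← occupied
  → r_4 = 1.3148
beam 5: φ=45°, α=330°
  dir = (cos 330°, sin 330°) = (0.8660, -0.5000); from cell (4,2)
  next x-line at t=0.2078, next y-line at t=0.5400; Δt_x=1.1547, Δt_y=2.0000
    x: enter (5,2) at t=0.2078 ← occupied
  → r_5 = 0.2078
beam 6: φ=90°, α=15°
  dir = (cos 15°, sin 15°) = (0.9659, 0.2588); from cell (4,2)
  next x-line at t=0.1863, next y-line at t=2.8205; Δt_x=1.0353, Δt_y=3.8637
    x: enter (5,2) at t=0.1863 ← occupied
  → r_6 = 0.1863
beam 7: φ=135°, α=60°
  dir = (cos 60°, sin 60°) = (0.5000, 0.8660); from cell (4,2)
  next x-line at t=0.3600, next y-line at t=0.8429; Δt_x=2.0000, Δt_y=1.1547
    x: enter (5,2) at t=0.3600 ← occupied
  → r_7 = 0.3600

ranges = [1.4600, 1.0432, 1.4665, 1.3148, 0.2078, 0.1863, 0.3600]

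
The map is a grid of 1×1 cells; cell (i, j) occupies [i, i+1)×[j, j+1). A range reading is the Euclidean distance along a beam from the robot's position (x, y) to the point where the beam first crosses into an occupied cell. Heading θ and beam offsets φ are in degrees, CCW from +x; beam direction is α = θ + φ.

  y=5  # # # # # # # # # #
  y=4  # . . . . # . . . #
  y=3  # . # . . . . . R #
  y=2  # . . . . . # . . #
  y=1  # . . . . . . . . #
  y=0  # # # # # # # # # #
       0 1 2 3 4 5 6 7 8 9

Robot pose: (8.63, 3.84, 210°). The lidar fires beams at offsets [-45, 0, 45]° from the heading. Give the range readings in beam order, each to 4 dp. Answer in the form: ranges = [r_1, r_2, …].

ranges = [2.7228, 1.8822, 2.9402]

beam 1: φ=-45°, α=165°
  cosα=-0.9659 sinα=0.2588 | (8,3) | tMaxX 0.6522 tMaxY 0.6182 | tΔX 1.0353 tΔY 3.8637
    t=0.6182 [y] (8,4)
    t=0.6522 [x] (7,4)
    t=1.6875 [x] (6,4)
    t=2.7228 [x] (5,4) — stop
  → r_1 = 2.7228
beam 2: φ=0°, α=210°
  cosα=-0.8660 sinα=-0.5000 | (8,3) | tMaxX 0.7275 tMaxY 1.6800 | tΔX 1.1547 tΔY 2.0000
    t=0.7275 [x] (7,3)
    t=1.6800 [y] (7,2)
    t=1.8822 [x] (6,2) — stop
  → r_2 = 1.8822
beam 3: φ=45°, α=255°
  cosα=-0.2588 sinα=-0.9659 | (8,3) | tMaxX 2.4341 tMaxY 0.8696 | tΔX 3.8637 tΔY 1.0353
    t=0.8696 [y] (8,2)
    t=1.9049 [y] (8,1)
    t=2.4341 [x] (7,1)
    t=2.9402 [y] (7,0) — stop
  → r_3 = 2.9402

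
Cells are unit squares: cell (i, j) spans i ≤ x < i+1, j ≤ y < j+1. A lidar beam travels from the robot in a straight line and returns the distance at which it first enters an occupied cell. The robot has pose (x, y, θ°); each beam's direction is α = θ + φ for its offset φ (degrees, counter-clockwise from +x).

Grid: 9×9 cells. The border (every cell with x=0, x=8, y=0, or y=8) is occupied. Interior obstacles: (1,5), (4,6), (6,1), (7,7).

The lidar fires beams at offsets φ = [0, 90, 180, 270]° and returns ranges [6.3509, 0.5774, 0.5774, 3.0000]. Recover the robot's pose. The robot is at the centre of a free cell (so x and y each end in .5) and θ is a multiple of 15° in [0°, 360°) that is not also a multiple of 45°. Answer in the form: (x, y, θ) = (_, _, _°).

Enumerate (i+0.5, j+0.5, θ) over the 45 free cells and 16 admissible headings. For each, cast all 4 beams and compare to the given ranges.
  (1.5, 4.5, 15°): beam 1 = 6.7293 ≠ 6.3509 ✗
  (2.5, 6.5, 285°): beam 1 = 5.6940 ≠ 6.3509 ✗
  (4.5, 4.5, 15°): beam 1 = 3.6235 ≠ 6.3509 ✗
  (3.5, 3.5, 150°): beam 1 = 2.8868 ≠ 6.3509 ✗
  …
  (7.5, 6.5, 240°): r_1=6.3509, r_2=0.5774, r_3=0.5774, r_4=3.0000 — all match ✓
Only this pose fits every beam.

(x, y, θ) = (7.5, 6.5, 240°)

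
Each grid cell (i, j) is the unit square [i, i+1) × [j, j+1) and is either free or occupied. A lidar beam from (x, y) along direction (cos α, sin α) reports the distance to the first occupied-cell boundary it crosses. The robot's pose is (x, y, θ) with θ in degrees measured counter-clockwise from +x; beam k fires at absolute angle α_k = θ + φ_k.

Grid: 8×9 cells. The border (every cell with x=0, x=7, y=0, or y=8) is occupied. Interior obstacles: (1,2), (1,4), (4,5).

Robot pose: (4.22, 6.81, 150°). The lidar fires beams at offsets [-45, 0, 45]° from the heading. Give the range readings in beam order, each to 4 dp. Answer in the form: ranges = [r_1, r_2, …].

beam 1: φ=-45°, α=105°
  dir = (cos 105°, sin 105°) = (-0.2588, 0.9659); from cell (4,6)
  next x-line at t=0.8500, next y-line at t=0.1967; Δt_x=3.8637, Δt_y=1.0353
    y: enter (4,7) at t=0.1967
    x: enter (3,7) at t=0.8500
    y: enter (3,8) at t=1.2320 ← occupied
  → r_1 = 1.2320
beam 2: φ=0°, α=150°
  dir = (cos 150°, sin 150°) = (-0.8660, 0.5000); from cell (4,6)
  next x-line at t=0.2540, next y-line at t=0.3800; Δt_x=1.1547, Δt_y=2.0000
    x: enter (3,6) at t=0.2540
    y: enter (3,7) at t=0.3800
    x: enter (2,7) at t=1.4087
    y: enter (2,8) at t=2.3800 ← occupied
  → r_2 = 2.3800
beam 3: φ=45°, α=195°
  dir = (cos 195°, sin 195°) = (-0.9659, -0.2588); from cell (4,6)
  next x-line at t=0.2278, next y-line at t=3.1296; Δt_x=1.0353, Δt_y=3.8637
    x: enter (3,6) at t=0.2278
    x: enter (2,6) at t=1.2630
    x: enter (1,6) at t=2.2983
    y: enter (1,5) at t=3.1296
    x: enter (0,5) at t=3.3336 ← occupied
  → r_3 = 3.3336

ranges = [1.2320, 2.3800, 3.3336]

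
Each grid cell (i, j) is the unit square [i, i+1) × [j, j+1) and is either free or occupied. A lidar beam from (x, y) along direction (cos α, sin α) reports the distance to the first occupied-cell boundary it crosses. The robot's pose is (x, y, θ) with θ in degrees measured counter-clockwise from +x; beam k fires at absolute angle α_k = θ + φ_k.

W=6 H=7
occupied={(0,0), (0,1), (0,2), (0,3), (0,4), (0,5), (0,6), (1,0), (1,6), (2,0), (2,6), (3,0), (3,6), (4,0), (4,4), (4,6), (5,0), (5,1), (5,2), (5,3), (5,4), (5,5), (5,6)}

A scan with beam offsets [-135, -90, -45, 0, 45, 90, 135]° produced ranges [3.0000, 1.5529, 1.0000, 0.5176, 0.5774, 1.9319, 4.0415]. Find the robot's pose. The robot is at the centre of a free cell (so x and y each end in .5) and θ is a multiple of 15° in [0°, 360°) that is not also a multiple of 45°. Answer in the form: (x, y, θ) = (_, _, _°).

Candidates: 19 free-cell centres × 16 headings = 304 poses. Raycast each; keep the one whose scan matches to 4 dp.
  (4.5, 2.5, 240°): beam 1 = 1.5529 ≠ 3.0000 ✗
  (4.5, 1.5, 285°): beam 1 = 4.0415 ≠ 3.0000 ✗
  (1.5, 1.5, 345°): beam 1 = 0.5774 ≠ 3.0000 ✗
  (3.5, 1.5, 330°): beam 1 = 1.9319 ≠ 3.0000 ✗
  …
  (1.5, 4.5, 165°): r_1=3.0000, r_2=1.5529, r_3=1.0000, r_4=0.5176, r_5=0.5774, r_6=1.9319, r_7=4.0415 — all match ✓
Only this pose fits every beam.

(x, y, θ) = (1.5, 4.5, 165°)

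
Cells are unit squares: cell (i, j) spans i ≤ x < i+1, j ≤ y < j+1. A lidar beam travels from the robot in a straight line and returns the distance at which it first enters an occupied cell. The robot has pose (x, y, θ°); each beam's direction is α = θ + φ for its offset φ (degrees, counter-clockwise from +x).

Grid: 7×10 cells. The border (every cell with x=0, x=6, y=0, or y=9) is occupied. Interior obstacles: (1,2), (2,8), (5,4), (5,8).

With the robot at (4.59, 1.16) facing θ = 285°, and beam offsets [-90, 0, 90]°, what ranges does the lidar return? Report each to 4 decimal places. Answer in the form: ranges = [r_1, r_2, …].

beam 1: φ=-90°, α=195°
  cosα=-0.9659 sinα=-0.2588 | (4,1) | tMaxX 0.6108 tMaxY 0.6182 | tΔX 1.0353 tΔY 3.8637
    t=0.6108 [x] (3,1)
    t=0.6182 [y] (3,0) — stop
  → r_1 = 0.6182
beam 2: φ=0°, α=285°
  cosα=0.2588 sinα=-0.9659 | (4,1) | tMaxX 1.5841 tMaxY 0.1656 | tΔX 3.8637 tΔY 1.0353
    t=0.1656 [y] (4,0) — stop
  → r_2 = 0.1656
beam 3: φ=90°, α=15°
  cosα=0.9659 sinα=0.2588 | (4,1) | tMaxX 0.4245 tMaxY 3.2455 | tΔX 1.0353 tΔY 3.8637
    t=0.4245 [x] (5,1)
    t=1.4597 [x] (6,1) — stop
  → r_3 = 1.4597

ranges = [0.6182, 0.1656, 1.4597]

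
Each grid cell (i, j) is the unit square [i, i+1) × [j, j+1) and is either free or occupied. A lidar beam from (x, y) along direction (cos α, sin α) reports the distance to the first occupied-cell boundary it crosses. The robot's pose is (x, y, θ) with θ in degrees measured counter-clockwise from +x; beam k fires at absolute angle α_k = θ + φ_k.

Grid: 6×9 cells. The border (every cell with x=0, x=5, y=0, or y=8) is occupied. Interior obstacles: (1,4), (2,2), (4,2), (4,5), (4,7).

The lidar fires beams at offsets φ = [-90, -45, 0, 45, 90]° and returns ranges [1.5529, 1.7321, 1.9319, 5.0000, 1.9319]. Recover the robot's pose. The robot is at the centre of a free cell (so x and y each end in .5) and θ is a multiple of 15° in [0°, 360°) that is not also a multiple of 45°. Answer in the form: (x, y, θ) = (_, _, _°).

Enumerate (i+0.5, j+0.5, θ) over the 23 free cells and 16 admissible headings. For each, cast all 5 beams and compare to the given ranges.
  (2.5, 4.5, 240°): beam 1 = 0.5774 ≠ 1.5529 ✗
  (2.5, 6.5, 60°): beam 1 = 1.7321 ≠ 1.5529 ✗
  (3.5, 6.5, 195°): beam 2 = 2.8868 ≠ 1.7321 ✗
  …
  (3.5, 3.5, 75°): r_1=1.5529, r_2=1.7321, r_3=1.9319, r_4=5.0000, r_5=1.9319 — all match ✓
No second candidate reproduces the full scan.

(x, y, θ) = (3.5, 3.5, 75°)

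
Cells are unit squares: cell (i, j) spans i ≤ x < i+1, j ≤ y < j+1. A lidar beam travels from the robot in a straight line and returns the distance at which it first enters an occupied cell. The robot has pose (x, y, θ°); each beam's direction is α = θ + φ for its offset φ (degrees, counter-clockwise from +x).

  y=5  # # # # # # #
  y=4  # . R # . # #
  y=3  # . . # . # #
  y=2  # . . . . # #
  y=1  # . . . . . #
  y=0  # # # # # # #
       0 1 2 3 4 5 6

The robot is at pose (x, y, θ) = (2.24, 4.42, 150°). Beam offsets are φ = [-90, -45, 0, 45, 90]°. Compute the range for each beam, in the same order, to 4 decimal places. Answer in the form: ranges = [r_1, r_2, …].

beam 1: φ=-90°, α=60°
  direction (0.5000, 0.8660); cell (2,4); t to first gridline: x 1.5200, y 0.6697 (then +2.0000 / +1.1547)
    (2,5) via y @ 0.6697  # hit
  → r_1 = 0.6697
beam 2: φ=-45°, α=105°
  direction (-0.2588, 0.9659); cell (2,4); t to first gridline: x 0.9273, y 0.6005 (then +3.8637 / +1.0353)
    (2,5) via y @ 0.6005  # hit
  → r_2 = 0.6005
beam 3: φ=0°, α=150°
  direction (-0.8660, 0.5000); cell (2,4); t to first gridline: x 0.2771, y 1.1600 (then +1.1547 / +2.0000)
    (1,4) via x @ 0.2771
    (1,5) via y @ 1.1600  # hit
  → r_3 = 1.1600
beam 4: φ=45°, α=195°
  direction (-0.9659, -0.2588); cell (2,4); t to first gridline: x 0.2485, y 1.6228 (then +1.0353 / +3.8637)
    (1,4) via x @ 0.2485
    (0,4) via x @ 1.2837  # hit
  → r_4 = 1.2837
beam 5: φ=90°, α=240°
  direction (-0.5000, -0.8660); cell (2,4); t to first gridline: x 0.4800, y 0.4850 (then +2.0000 / +1.1547)
    (1,4) via x @ 0.4800
    (1,3) via y @ 0.4850
    (1,2) via y @ 1.6397
    (0,2) via x @ 2.4800  # hit
  → r_5 = 2.4800

ranges = [0.6697, 0.6005, 1.1600, 1.2837, 2.4800]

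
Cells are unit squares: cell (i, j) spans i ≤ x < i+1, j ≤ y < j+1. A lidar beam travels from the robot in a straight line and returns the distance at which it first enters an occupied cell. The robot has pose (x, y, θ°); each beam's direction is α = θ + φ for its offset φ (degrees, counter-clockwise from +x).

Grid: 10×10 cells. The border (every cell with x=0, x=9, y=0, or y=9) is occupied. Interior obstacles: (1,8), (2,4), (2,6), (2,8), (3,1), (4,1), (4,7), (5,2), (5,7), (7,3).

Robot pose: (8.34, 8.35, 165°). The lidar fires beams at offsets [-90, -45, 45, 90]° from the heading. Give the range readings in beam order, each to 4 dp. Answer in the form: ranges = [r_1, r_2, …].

ranges = [0.6729, 0.7506, 6.7000, 4.5035]

beam 1: φ=-90°, α=75°
  cosα=0.2588 sinα=0.9659 | (8,8) | tMaxX 2.5500 tMaxY 0.6729 | tΔX 3.8637 tΔY 1.0353
    t=0.6729 [y] (8,9) — stop
  → r_1 = 0.6729
beam 2: φ=-45°, α=120°
  cosα=-0.5000 sinα=0.8660 | (8,8) | tMaxX 0.6800 tMaxY 0.7506 | tΔX 2.0000 tΔY 1.1547
    t=0.6800 [x] (7,8)
    t=0.7506 [y] (7,9) — stop
  → r_2 = 0.7506
beam 3: φ=45°, α=210°
  cosα=-0.8660 sinα=-0.5000 | (8,8) | tMaxX 0.3926 tMaxY 0.7000 | tΔX 1.1547 tΔY 2.0000
    t=0.3926 [x] (7,8)
    t=0.7000 [y] (7,7)
    t=1.5473 [x] (6,7)
    t=2.7000 [y] (6,6)
    t=2.7020 [x] (5,6)
    t=3.8567 [x] (4,6)
    t=4.7000 [y] (4,5)
    t=5.0114 [x] (3,5)
    t=6.1661 [x] (2,5)
    t=6.7000 [y] (2,4) — stop
  → r_3 = 6.7000
beam 4: φ=90°, α=255°
  cosα=-0.2588 sinα=-0.9659 | (8,8) | tMaxX 1.3137 tMaxY 0.3623 | tΔX 3.8637 tΔY 1.0353
    t=0.3623 [y] (8,7)
    t=1.3137 [x] (7,7)
    t=1.3976 [y] (7,6)
    t=2.4329 [y] (7,5)
    t=3.4682 [y] (7,4)
    t=4.5035 [y] (7,3) — stop
  → r_4 = 4.5035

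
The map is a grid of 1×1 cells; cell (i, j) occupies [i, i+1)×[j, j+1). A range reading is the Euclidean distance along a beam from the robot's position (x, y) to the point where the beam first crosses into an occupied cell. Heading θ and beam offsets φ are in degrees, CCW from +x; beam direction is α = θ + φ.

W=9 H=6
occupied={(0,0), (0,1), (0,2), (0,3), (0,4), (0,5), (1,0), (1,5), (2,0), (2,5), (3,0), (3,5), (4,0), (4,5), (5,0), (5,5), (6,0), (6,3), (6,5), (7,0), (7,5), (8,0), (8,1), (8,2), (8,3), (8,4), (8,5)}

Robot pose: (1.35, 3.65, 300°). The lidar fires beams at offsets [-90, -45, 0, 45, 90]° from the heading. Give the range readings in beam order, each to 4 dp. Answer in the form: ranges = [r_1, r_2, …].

beam 1: φ=-90°, α=210°
  d=(-0.8660,-0.5000)  start (1,3)  tX=0.4041 tY=1.3000  stride 1/|dx|=1.1547 1/|dy|=2.0000
    cross x-line → (0,3), t=0.4041 (wall)
  → r_1 = 0.4041
beam 2: φ=-45°, α=255°
  d=(-0.2588,-0.9659)  start (1,3)  tX=1.3523 tY=0.6729  stride 1/|dx|=3.8637 1/|dy|=1.0353
    cross y-line → (1,2), t=0.6729
    cross x-line → (0,2), t=1.3523 (wall)
  → r_2 = 1.3523
beam 3: φ=0°, α=300°
  d=(0.5000,-0.8660)  start (1,3)  tX=1.3000 tY=0.7506  stride 1/|dx|=2.0000 1/|dy|=1.1547
    cross y-line → (1,2), t=0.7506
    cross x-line → (2,2), t=1.3000
    cross y-line → (2,1), t=1.9053
    cross y-line → (2,0), t=3.0600 (wall)
  → r_3 = 3.0600
beam 4: φ=45°, α=345°
  d=(0.9659,-0.2588)  start (1,3)  tX=0.6729 tY=2.5114  stride 1/|dx|=1.0353 1/|dy|=3.8637
    cross x-line → (2,3), t=0.6729
    cross x-line → (3,3), t=1.7082
    cross y-line → (3,2), t=2.5114
    cross x-line → (4,2), t=2.7435
    cross x-line → (5,2), t=3.7788
    cross x-line → (6,2), t=4.8140
    cross x-line → (7,2), t=5.8493
    cross y-line → (7,1), t=6.3751
    cross x-line → (8,1), t=6.8846 (wall)
  → r_4 = 6.8846
beam 5: φ=90°, α=30°
  d=(0.8660,0.5000)  start (1,3)  tX=0.7506 tY=0.7000  stride 1/|dx|=1.1547 1/|dy|=2.0000
    cross y-line → (1,4), t=0.7000
    cross x-line → (2,4), t=0.7506
    cross x-line → (3,4), t=1.9053
    cross y-line → (3,5), t=2.7000 (wall)
  → r_5 = 2.7000

ranges = [0.4041, 1.3523, 3.0600, 6.8846, 2.7000]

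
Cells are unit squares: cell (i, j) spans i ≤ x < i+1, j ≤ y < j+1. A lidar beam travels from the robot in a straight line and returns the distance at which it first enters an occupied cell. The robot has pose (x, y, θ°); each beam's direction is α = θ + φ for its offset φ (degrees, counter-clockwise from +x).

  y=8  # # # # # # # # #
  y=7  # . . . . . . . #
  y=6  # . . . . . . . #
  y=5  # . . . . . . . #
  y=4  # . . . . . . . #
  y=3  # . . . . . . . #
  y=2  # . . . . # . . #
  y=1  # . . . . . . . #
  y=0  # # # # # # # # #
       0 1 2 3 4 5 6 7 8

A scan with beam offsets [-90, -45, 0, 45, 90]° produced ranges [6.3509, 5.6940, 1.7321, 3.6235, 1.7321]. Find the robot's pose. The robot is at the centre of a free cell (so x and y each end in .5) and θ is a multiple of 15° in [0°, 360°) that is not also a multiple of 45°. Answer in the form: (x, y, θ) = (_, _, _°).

(x, y, θ) = (6.5, 4.5, 240°)

Enumerate (i+0.5, j+0.5, θ) over the 48 free cells and 16 admissible headings. For each, cast all 5 beams and compare to the given ranges.
  (1.5, 4.5, 75°): beam 1 = 6.7293 ≠ 6.3509 ✗
  (6.5, 5.5, 345°): beam 1 = 2.5882 ≠ 6.3509 ✗
  (1.5, 1.5, 210°): beam 1 = 1.0000 ≠ 6.3509 ✗
  (3.5, 5.5, 255°): beam 1 = 2.5882 ≠ 6.3509 ✗
  …
  (6.5, 4.5, 240°): r_1=6.3509, r_2=5.6940, r_3=1.7321, r_4=3.6235, r_5=1.7321 — all match ✓
Unique over the lattice → pose = (6.5, 4.5, 240°).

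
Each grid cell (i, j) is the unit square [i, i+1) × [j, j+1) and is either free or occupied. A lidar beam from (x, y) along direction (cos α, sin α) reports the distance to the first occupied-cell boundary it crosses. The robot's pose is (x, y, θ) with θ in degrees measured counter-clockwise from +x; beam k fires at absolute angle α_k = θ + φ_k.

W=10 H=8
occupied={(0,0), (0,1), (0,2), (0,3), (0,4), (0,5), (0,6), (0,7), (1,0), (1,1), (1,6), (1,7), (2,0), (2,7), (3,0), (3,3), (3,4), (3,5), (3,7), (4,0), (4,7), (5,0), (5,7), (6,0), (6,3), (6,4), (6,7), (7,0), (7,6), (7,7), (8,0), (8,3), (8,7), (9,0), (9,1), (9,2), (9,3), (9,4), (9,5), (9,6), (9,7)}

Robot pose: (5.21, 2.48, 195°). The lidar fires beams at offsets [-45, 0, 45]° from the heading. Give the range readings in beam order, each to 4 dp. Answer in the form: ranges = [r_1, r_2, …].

ranges = [1.3972, 3.3232, 1.7090]

beam 1: φ=-45°, α=150°
  d=(-0.8660,0.5000)  start (5,2)  tX=0.2425 tY=1.0400  stride 1/|dx|=1.1547 1/|dy|=2.0000
    cross x-line → (4,2), t=0.2425
    cross y-line → (4,3), t=1.0400
    cross x-line → (3,3), t=1.3972 (wall)
  → r_1 = 1.3972
beam 2: φ=0°, α=195°
  d=(-0.9659,-0.2588)  start (5,2)  tX=0.2174 tY=1.8546  stride 1/|dx|=1.0353 1/|dy|=3.8637
    cross x-line → (4,2), t=0.2174
    cross x-line → (3,2), t=1.2527
    cross y-line → (3,1), t=1.8546
    cross x-line → (2,1), t=2.2880
    cross x-line → (1,1), t=3.3232 (wall)
  → r_2 = 3.3232
beam 3: φ=45°, α=240°
  d=(-0.5000,-0.8660)  start (5,2)  tX=0.4200 tY=0.5543  stride 1/|dx|=2.0000 1/|dy|=1.1547
    cross x-line → (4,2), t=0.4200
    cross y-line → (4,1), t=0.5543
    cross y-line → (4,0), t=1.7090 (wall)
  → r_3 = 1.7090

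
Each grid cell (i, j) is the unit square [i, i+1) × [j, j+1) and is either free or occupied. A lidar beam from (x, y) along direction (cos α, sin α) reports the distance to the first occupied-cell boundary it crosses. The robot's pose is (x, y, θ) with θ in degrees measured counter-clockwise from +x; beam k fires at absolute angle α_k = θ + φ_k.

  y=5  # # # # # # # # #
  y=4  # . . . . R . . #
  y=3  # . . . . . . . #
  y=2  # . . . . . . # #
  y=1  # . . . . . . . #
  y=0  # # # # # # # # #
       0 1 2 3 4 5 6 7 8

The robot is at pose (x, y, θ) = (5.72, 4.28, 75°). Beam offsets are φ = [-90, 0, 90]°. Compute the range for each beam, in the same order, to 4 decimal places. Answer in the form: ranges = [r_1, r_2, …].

ranges = [2.3604, 0.7454, 2.7819]

beam 1: φ=-90°, α=345°
  direction (0.9659, -0.2588); cell (5,4); t to first gridline: x 0.2899, y 1.0818 (then +1.0353 / +3.8637)
    (6,4) via x @ 0.2899
    (6,3) via y @ 1.0818
    (7,3) via x @ 1.3252
    (8,3) via x @ 2.3604  # hit
  → r_1 = 2.3604
beam 2: φ=0°, α=75°
  direction (0.2588, 0.9659); cell (5,4); t to first gridline: x 1.0818, y 0.7454 (then +3.8637 / +1.0353)
    (5,5) via y @ 0.7454  # hit
  → r_2 = 0.7454
beam 3: φ=90°, α=165°
  direction (-0.9659, 0.2588); cell (5,4); t to first gridline: x 0.7454, y 2.7819 (then +1.0353 / +3.8637)
    (4,4) via x @ 0.7454
    (3,4) via x @ 1.7807
    (3,5) via y @ 2.7819  # hit
  → r_3 = 2.7819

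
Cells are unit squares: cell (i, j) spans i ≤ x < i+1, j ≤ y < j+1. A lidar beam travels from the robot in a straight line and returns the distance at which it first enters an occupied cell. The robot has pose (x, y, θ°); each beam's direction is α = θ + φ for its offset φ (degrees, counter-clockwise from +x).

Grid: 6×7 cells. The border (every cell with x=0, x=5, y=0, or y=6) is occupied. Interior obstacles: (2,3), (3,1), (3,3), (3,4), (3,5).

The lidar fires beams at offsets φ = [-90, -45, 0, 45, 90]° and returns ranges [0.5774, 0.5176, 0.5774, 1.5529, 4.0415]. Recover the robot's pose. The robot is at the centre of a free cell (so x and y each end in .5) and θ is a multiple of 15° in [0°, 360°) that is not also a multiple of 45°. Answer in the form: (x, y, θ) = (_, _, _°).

Candidates: 15 free-cell centres × 16 headings = 240 poses. Raycast each; keep the one whose scan matches to 4 dp.
  (4.5, 5.5, 285°): beam 1 = 0.5176 ≠ 0.5774 ✗
  (1.5, 1.5, 60°): beam 1 = 1.0000 ≠ 0.5774 ✗
  (1.5, 4.5, 255°): beam 1 = 0.5176 ≠ 0.5774 ✗
  …
  (1.5, 1.5, 300°): r_1=0.5774, r_2=0.5176, r_3=0.5774, r_4=1.5529, r_5=4.0415 — all match ✓
Unique over the lattice → pose = (1.5, 1.5, 300°).

(x, y, θ) = (1.5, 1.5, 300°)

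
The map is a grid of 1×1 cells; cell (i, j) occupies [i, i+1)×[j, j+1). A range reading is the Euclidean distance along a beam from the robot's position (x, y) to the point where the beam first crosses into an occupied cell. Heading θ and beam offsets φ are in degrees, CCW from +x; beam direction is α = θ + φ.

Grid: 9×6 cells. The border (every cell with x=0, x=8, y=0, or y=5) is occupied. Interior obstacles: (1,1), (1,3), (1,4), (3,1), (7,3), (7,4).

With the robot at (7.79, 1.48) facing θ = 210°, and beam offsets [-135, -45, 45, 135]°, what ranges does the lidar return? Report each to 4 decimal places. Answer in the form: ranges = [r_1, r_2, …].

ranges = [0.8114, 5.9942, 0.4969, 0.2174]

beam 1: φ=-135°, α=75°
  cosα=0.2588 sinα=0.9659 | (7,1) | tMaxX 0.8114 tMaxY 0.5383 | tΔX 3.8637 tΔY 1.0353
    t=0.5383 [y] (7,2)
    t=0.8114 [x] (8,2) — stop
  → r_1 = 0.8114
beam 2: φ=-45°, α=165°
  cosα=-0.9659 sinα=0.2588 | (7,1) | tMaxX 0.8179 tMaxY 2.0091 | tΔX 1.0353 tΔY 3.8637
    t=0.8179 [x] (6,1)
    t=1.8531 [x] (5,1)
    t=2.0091 [y] (5,2)
    t=2.8884 [x] (4,2)
    t=3.9237 [x] (3,2)
    t=4.9590 [x] (2,2)
    t=5.8728 [y] (2,3)
    t=5.9942 [x] (1,3) — stop
  → r_2 = 5.9942
beam 3: φ=45°, α=255°
  cosα=-0.2588 sinα=-0.9659 | (7,1) | tMaxX 3.0523 tMaxY 0.4969 | tΔX 3.8637 tΔY 1.0353
    t=0.4969 [y] (7,0) — stop
  → r_3 = 0.4969
beam 4: φ=135°, α=345°
  cosα=0.9659 sinα=-0.2588 | (7,1) | tMaxX 0.2174 tMaxY 1.8546 | tΔX 1.0353 tΔY 3.8637
    t=0.2174 [x] (8,1) — stop
  → r_4 = 0.2174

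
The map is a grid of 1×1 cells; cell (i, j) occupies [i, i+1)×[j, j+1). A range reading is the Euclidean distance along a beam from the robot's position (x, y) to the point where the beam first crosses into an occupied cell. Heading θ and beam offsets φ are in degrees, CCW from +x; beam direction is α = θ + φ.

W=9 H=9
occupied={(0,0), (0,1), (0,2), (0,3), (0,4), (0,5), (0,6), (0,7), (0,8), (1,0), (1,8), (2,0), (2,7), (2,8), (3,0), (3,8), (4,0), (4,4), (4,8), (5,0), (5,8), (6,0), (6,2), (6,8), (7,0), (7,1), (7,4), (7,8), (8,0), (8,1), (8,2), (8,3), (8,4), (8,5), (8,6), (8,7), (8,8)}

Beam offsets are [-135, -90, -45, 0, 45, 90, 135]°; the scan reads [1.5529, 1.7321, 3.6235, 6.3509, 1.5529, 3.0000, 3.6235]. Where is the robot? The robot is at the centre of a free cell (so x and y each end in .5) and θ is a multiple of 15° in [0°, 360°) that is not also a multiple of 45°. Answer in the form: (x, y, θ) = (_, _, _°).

(x, y, θ) = (4.5, 6.5, 240°)

The pose lattice has 44·16 = 704 candidates. Test each by forward raycasting.
  (3.5, 1.5, 105°): beam 1 = 1.0000 ≠ 1.5529 ✗
  (2.5, 6.5, 30°): beam 1 = 5.6940 ≠ 1.5529 ✗
  (2.5, 2.5, 210°): beam 1 = 5.6940 ≠ 1.5529 ✗
  (5.5, 2.5, 120°): beam 1 = 0.5176 ≠ 1.5529 ✗
  …
  (4.5, 6.5, 240°): r_1=1.5529, r_2=1.7321, r_3=3.6235, r_4=6.3509, r_5=1.5529, r_6=3.0000, r_7=3.6235 — all match ✓
Only this pose fits every beam.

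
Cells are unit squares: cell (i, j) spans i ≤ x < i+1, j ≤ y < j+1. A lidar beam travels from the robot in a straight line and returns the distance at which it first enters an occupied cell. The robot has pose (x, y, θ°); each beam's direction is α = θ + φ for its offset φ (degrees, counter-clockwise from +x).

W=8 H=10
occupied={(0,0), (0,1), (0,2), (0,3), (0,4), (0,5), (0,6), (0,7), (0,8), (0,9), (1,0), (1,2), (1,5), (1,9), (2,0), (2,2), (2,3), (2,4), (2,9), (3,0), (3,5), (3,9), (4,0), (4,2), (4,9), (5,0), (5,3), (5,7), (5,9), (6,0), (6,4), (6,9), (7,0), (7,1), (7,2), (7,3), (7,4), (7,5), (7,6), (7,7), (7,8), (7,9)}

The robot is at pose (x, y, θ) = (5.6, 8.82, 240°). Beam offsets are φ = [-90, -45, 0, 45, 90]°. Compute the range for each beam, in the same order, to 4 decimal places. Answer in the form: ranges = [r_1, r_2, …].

beam 1: φ=-90°, α=150°
  dir = (cos 150°, sin 150°) = (-0.8660, 0.5000); from cell (5,8)
  next x-line at t=0.6928, next y-line at t=0.3600; Δt_x=1.1547, Δt_y=2.0000
    y: enter (5,9) at t=0.3600 ← occupied
  → r_1 = 0.3600
beam 2: φ=-45°, α=195°
  dir = (cos 195°, sin 195°) = (-0.9659, -0.2588); from cell (5,8)
  next x-line at t=0.6212, next y-line at t=3.1682; Δt_x=1.0353, Δt_y=3.8637
    x: enter (4,8) at t=0.6212
    x: enter (3,8) at t=1.6564
    x: enter (2,8) at t=2.6917
    y: enter (2,7) at t=3.1682
    x: enter (1,7) at t=3.7270
    x: enter (0,7) at t=4.7623 ← occupied
  → r_2 = 4.7623
beam 3: φ=0°, α=240°
  dir = (cos 240°, sin 240°) = (-0.5000, -0.8660); from cell (5,8)
  next x-line at t=1.2000, next y-line at t=0.9469; Δt_x=2.0000, Δt_y=1.1547
    y: enter (5,7) at t=0.9469 ← occupied
  → r_3 = 0.9469
beam 4: φ=45°, α=285°
  dir = (cos 285°, sin 285°) = (0.2588, -0.9659); from cell (5,8)
  next x-line at t=1.5455, next y-line at t=0.8489; Δt_x=3.8637, Δt_y=1.0353
    y: enter (5,7) at t=0.8489 ← occupied
  → r_4 = 0.8489
beam 5: φ=90°, α=330°
  dir = (cos 330°, sin 330°) = (0.8660, -0.5000); from cell (5,8)
  next x-line at t=0.4619, next y-line at t=1.6400; Δt_x=1.1547, Δt_y=2.0000
    x: enter (6,8) at t=0.4619
    x: enter (7,8) at t=1.6166 ← occupied
  → r_5 = 1.6166

ranges = [0.3600, 4.7623, 0.9469, 0.8489, 1.6166]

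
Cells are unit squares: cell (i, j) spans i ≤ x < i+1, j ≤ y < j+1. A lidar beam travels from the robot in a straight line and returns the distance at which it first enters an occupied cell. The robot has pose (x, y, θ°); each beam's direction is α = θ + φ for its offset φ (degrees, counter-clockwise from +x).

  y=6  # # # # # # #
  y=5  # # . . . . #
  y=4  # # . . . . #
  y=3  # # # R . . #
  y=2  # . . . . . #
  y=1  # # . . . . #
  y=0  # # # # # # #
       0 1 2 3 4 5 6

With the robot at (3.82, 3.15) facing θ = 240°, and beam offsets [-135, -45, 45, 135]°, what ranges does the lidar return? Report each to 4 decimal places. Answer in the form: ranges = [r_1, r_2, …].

ranges = [2.9505, 2.9195, 2.2258, 2.2569]

beam 1: φ=-135°, α=105°
  direction (-0.2588, 0.9659); cell (3,3); t to first gridline: x 3.1682, y 0.8800 (then +3.8637 / +1.0353)
    (3,4) via y @ 0.8800
    (3,5) via y @ 1.9153
    (3,6) via y @ 2.9505  # hit
  → r_1 = 2.9505
beam 2: φ=-45°, α=195°
  direction (-0.9659, -0.2588); cell (3,3); t to first gridline: x 0.8489, y 0.5796 (then +1.0353 / +3.8637)
    (3,2) via y @ 0.5796
    (2,2) via x @ 0.8489
    (1,2) via x @ 1.8842
    (0,2) via x @ 2.9195  # hit
  → r_2 = 2.9195
beam 3: φ=45°, α=285°
  direction (0.2588, -0.9659); cell (3,3); t to first gridline: x 0.6955, y 0.1553 (then +3.8637 / +1.0353)
    (3,2) via y @ 0.1553
    (4,2) via x @ 0.6955
    (4,1) via y @ 1.1906
    (4,0) via y @ 2.2258  # hit
  → r_3 = 2.2258
beam 4: φ=135°, α=15°
  direction (0.9659, 0.2588); cell (3,3); t to first gridline: x 0.1863, y 3.2841 (then +1.0353 / +3.8637)
    (4,3) via x @ 0.1863
    (5,3) via x @ 1.2216
    (6,3) via x @ 2.2569  # hit
  → r_4 = 2.2569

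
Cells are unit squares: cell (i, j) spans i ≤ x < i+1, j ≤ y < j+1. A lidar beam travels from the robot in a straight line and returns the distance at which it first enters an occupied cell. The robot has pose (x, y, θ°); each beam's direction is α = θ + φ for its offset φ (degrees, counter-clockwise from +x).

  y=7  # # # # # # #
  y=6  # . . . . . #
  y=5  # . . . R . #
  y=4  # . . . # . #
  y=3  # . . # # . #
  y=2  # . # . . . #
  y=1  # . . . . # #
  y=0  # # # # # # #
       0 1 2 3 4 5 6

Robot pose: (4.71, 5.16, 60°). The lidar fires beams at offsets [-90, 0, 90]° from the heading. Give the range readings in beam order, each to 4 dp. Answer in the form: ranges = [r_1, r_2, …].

ranges = [0.3200, 2.1246, 3.6800]

beam 1: φ=-90°, α=330°
  direction (0.8660, -0.5000); cell (4,5); t to first gridline: x 0.3349, y 0.3200 (then +1.1547 / +2.0000)
    (4,4) via y @ 0.3200  # hit
  → r_1 = 0.3200
beam 2: φ=0°, α=60°
  direction (0.5000, 0.8660); cell (4,5); t to first gridline: x 0.5800, y 0.9699 (then +2.0000 / +1.1547)
    (5,5) via x @ 0.5800
    (5,6) via y @ 0.9699
    (5,7) via y @ 2.1246  # hit
  → r_2 = 2.1246
beam 3: φ=90°, α=150°
  direction (-0.8660, 0.5000); cell (4,5); t to first gridline: x 0.8198, y 1.6800 (then +1.1547 / +2.0000)
    (3,5) via x @ 0.8198
    (3,6) via y @ 1.6800
    (2,6) via x @ 1.9745
    (1,6) via x @ 3.1292
    (1,7) via y @ 3.6800  # hit
  → r_3 = 3.6800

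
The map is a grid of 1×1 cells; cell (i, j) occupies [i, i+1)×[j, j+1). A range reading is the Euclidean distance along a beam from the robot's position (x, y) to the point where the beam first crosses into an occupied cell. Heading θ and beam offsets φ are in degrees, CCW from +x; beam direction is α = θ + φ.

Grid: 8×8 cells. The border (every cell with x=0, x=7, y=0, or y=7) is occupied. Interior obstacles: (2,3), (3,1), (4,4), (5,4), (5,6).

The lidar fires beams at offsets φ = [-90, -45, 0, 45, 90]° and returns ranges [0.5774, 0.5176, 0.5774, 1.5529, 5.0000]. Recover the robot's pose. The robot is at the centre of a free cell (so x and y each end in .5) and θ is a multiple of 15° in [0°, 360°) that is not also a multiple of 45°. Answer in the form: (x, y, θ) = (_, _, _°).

(x, y, θ) = (1.5, 1.5, 300°)

Enumerate (i+0.5, j+0.5, θ) over the 31 free cells and 16 admissible headings. For each, cast all 5 beams and compare to the given ranges.
  (1.5, 5.5, 165°): beam 1 = 1.5529 ≠ 0.5774 ✗
  (1.5, 4.5, 105°): beam 1 = 5.6940 ≠ 0.5774 ✗
  (4.5, 3.5, 105°): beam 1 = 2.5882 ≠ 0.5774 ✗
  (2.5, 4.5, 300°): beam 1 = 1.7321 ≠ 0.5774 ✗
  …
  (1.5, 1.5, 300°): r_1=0.5774, r_2=0.5176, r_3=0.5774, r_4=1.5529, r_5=5.0000 — all match ✓
No second candidate reproduces the full scan.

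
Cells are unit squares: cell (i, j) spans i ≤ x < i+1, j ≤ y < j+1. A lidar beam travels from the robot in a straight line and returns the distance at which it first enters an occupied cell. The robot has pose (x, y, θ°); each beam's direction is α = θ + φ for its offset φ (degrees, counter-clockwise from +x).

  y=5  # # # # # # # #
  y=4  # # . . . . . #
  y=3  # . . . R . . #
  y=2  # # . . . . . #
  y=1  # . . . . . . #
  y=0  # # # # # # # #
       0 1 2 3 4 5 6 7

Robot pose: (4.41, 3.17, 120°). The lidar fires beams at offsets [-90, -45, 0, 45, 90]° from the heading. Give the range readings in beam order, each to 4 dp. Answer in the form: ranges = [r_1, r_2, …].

beam 1: φ=-90°, α=30°
  d=(0.8660,0.5000)  start (4,3)  tX=0.6813 tY=1.6600  stride 1/|dx|=1.1547 1/|dy|=2.0000
    cross x-line → (5,3), t=0.6813
    cross y-line → (5,4), t=1.6600
    cross x-line → (6,4), t=1.8360
    cross x-line → (7,4), t=2.9907 (wall)
  → r_1 = 2.9907
beam 2: φ=-45°, α=75°
  d=(0.2588,0.9659)  start (4,3)  tX=2.2796 tY=0.8593  stride 1/|dx|=3.8637 1/|dy|=1.0353
    cross y-line → (4,4), t=0.8593
    cross y-line → (4,5), t=1.8946 (wall)
  → r_2 = 1.8946
beam 3: φ=0°, α=120°
  d=(-0.5000,0.8660)  start (4,3)  tX=0.8200 tY=0.9584  stride 1/|dx|=2.0000 1/|dy|=1.1547
    cross x-line → (3,3), t=0.8200
    cross y-line → (3,4), t=0.9584
    cross y-line → (3,5), t=2.1131 (wall)
  → r_3 = 2.1131
beam 4: φ=45°, α=165°
  d=(-0.9659,0.2588)  start (4,3)  tX=0.4245 tY=3.2069  stride 1/|dx|=1.0353 1/|dy|=3.8637
    cross x-line → (3,3), t=0.4245
    cross x-line → (2,3), t=1.4597
    cross x-line → (1,3), t=2.4950
    cross y-line → (1,4), t=3.2069 (wall)
  → r_4 = 3.2069
beam 5: φ=90°, α=210°
  d=(-0.8660,-0.5000)  start (4,3)  tX=0.4734 tY=0.3400  stride 1/|dx|=1.1547 1/|dy|=2.0000
    cross y-line → (4,2), t=0.3400
    cross x-line → (3,2), t=0.4734
    cross x-line → (2,2), t=1.6281
    cross y-line → (2,1), t=2.3400
    cross x-line → (1,1), t=2.7828
    cross x-line → (0,1), t=3.9375 (wall)
  → r_5 = 3.9375

ranges = [2.9907, 1.8946, 2.1131, 3.2069, 3.9375]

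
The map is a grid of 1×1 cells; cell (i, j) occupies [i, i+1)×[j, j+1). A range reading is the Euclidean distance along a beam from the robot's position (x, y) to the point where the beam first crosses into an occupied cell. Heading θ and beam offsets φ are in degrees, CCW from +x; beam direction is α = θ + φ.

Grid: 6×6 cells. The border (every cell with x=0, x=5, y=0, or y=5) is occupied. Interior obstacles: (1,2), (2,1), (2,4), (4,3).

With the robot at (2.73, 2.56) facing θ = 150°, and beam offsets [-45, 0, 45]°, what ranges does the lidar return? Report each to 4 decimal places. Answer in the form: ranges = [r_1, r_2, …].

beam 1: φ=-45°, α=105°
  cosα=-0.2588 sinα=0.9659 | (2,2) | tMaxX 2.8205 tMaxY 0.4555 | tΔX 3.8637 tΔY 1.0353
    t=0.4555 [y] (2,3)
    t=1.4908 [y] (2,4) — stop
  → r_1 = 1.4908
beam 2: φ=0°, α=150°
  cosα=-0.8660 sinα=0.5000 | (2,2) | tMaxX 0.8429 tMaxY 0.8800 | tΔX 1.1547 tΔY 2.0000
    t=0.8429 [x] (1,2) — stop
  → r_2 = 0.8429
beam 3: φ=45°, α=195°
  cosα=-0.9659 sinα=-0.2588 | (2,2) | tMaxX 0.7558 tMaxY 2.1637 | tΔX 1.0353 tΔY 3.8637
    t=0.7558 [x] (1,2) — stop
  → r_3 = 0.7558

ranges = [1.4908, 0.8429, 0.7558]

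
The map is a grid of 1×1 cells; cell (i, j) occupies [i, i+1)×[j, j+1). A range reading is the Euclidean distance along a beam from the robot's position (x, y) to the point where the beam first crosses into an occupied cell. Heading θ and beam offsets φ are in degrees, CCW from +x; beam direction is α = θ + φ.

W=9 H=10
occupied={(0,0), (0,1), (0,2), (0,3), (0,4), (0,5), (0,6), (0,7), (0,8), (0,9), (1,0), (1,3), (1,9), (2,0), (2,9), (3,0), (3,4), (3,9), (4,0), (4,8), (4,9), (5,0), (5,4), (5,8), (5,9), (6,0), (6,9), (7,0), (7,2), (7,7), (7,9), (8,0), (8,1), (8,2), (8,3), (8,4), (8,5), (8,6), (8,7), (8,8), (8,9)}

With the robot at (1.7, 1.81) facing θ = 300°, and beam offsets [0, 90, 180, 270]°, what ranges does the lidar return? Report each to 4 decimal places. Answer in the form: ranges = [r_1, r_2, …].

beam 1: φ=0°, α=300°
  dir = (cos 300°, sin 300°) = (0.5000, -0.8660); from cell (1,1)
  next x-line at t=0.6000, next y-line at t=0.9353; Δt_x=2.0000, Δt_y=1.1547
    x: enter (2,1) at t=0.6000
    y: enter (2,0) at t=0.9353 ← occupied
  → r_1 = 0.9353
beam 2: φ=90°, α=30°
  dir = (cos 30°, sin 30°) = (0.8660, 0.5000); from cell (1,1)
  next x-line at t=0.3464, next y-line at t=0.3800; Δt_x=1.1547, Δt_y=2.0000
    x: enter (2,1) at t=0.3464
    y: enter (2,2) at t=0.3800
    x: enter (3,2) at t=1.5011
    y: enter (3,3) at t=2.3800
    x: enter (4,3) at t=2.6558
    x: enter (5,3) at t=3.8105
    y: enter (5,4) at t=4.3800 ← occupied
  → r_2 = 4.3800
beam 3: φ=180°, α=120°
  dir = (cos 120°, sin 120°) = (-0.5000, 0.8660); from cell (1,1)
  next x-line at t=1.4000, next y-line at t=0.2194; Δt_x=2.0000, Δt_y=1.1547
    y: enter (1,2) at t=0.2194
    y: enter (1,3) at t=1.3741 ← occupied
  → r_3 = 1.3741
beam 4: φ=270°, α=210°
  dir = (cos 210°, sin 210°) = (-0.8660, -0.5000); from cell (1,1)
  next x-line at t=0.8083, next y-line at t=1.6200; Δt_x=1.1547, Δt_y=2.0000
    x: enter (0,1) at t=0.8083 ← occupied
  → r_4 = 0.8083

ranges = [0.9353, 4.3800, 1.3741, 0.8083]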